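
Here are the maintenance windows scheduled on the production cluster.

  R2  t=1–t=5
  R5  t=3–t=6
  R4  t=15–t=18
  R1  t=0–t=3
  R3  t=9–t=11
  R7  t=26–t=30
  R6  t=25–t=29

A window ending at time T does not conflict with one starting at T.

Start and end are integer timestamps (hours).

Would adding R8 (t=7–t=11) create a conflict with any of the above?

R1: ends t=3 at or before R8 starts t=7 → clear.
R2: ends t=5 at or before R8 starts t=7 → clear.
R5: ends t=6 at or before R8 starts t=7 → clear.
R3: starts t=9 before R8 ends t=11, and ends t=11 after R8 starts t=7 → overlap.
R4: starts t=15 at or after R8 ends t=11 → clear.
R6: starts t=25 at or after R8 ends t=11 → clear.
R7: starts t=26 at or after R8 ends t=11 → clear.
R8 overlaps R3.

Yes — it overlaps R3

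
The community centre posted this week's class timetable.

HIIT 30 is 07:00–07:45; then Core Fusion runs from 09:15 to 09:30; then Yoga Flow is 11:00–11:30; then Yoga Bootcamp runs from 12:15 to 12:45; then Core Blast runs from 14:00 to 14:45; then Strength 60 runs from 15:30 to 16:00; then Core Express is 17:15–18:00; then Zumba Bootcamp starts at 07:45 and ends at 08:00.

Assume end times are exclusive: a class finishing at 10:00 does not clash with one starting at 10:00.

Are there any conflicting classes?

Sorted by start: HIIT 30, Zumba Bootcamp, Core Fusion, Yoga Flow, Yoga Bootcamp, Core Blast, Strength 60, Core Express.
Zumba Bootcamp starts exactly when HIIT 30 ends (back-to-back, no overlap), so HIIT 30 has no further overlaps.
Core Fusion starts after Zumba Bootcamp ends, so Zumba Bootcamp has no further overlaps.
Yoga Flow starts after Core Fusion ends, so Core Fusion has no further overlaps.
Yoga Bootcamp starts after Yoga Flow ends, so Yoga Flow has no further overlaps.
Core Blast starts after Yoga Bootcamp ends, so Yoga Bootcamp has no further overlaps.
Strength 60 starts after Core Blast ends, so Core Blast has no further overlaps.
Core Express starts after Strength 60 ends.
Every pair is clear; the schedule has no overlaps.

No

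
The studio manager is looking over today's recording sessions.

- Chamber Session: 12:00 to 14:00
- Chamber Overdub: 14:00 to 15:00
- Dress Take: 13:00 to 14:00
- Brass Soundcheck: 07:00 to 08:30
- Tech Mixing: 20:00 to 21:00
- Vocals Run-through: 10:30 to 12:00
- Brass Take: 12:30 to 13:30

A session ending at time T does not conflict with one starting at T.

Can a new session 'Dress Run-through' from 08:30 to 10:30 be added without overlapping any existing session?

Brass Soundcheck: ends 08:30 at or before Dress Run-through starts 08:30 → clear.
Vocals Run-through: starts 10:30 at or after Dress Run-through ends 10:30 → clear.
Chamber Session: starts 12:00 at or after Dress Run-through ends 10:30 → clear.
Brass Take: starts 12:30 at or after Dress Run-through ends 10:30 → clear.
Dress Take: starts 13:00 at or after Dress Run-through ends 10:30 → clear.
Chamber Overdub: starts 14:00 at or after Dress Run-through ends 10:30 → clear.
Tech Mixing: starts 20:00 at or after Dress Run-through ends 10:30 → clear.

Yes — the slot is free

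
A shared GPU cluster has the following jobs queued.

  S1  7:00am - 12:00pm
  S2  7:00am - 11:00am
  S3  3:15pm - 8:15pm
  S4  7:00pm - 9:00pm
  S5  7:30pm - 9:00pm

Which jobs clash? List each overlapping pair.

Sorted by start: S1, S2, S3, S4, S5.
S2 starts before S1 ends → S1 and S2 overlap.
S3 starts after S1 ends; S1 is clear from here.
S3 starts after S2 ends; S2 is clear from here.
S4 starts before S3 ends → S3 and S4 overlap.
S5 starts before S3 ends → S3 and S5 overlap.
S5 starts before S4 ends → S4 and S5 overlap.

S1 & S2, S3 & S4, S3 & S5, S4 & S5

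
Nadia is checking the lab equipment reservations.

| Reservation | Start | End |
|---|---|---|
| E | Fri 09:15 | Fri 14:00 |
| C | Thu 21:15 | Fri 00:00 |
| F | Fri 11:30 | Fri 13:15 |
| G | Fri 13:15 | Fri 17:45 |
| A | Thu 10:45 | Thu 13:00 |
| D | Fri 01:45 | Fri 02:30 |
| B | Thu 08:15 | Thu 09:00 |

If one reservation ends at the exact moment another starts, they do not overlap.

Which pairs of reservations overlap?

E & F, E & G

Sorted by start: B, A, C, D, E, F, G.
A starts after B ends — done with B.
C starts after A ends — done with A.
D starts after C ends — done with C.
E starts after D ends — done with D.
F starts before E ends → E and F overlap.
G starts before E ends → E and G overlap.
G starts exactly when F ends (back-to-back, no overlap).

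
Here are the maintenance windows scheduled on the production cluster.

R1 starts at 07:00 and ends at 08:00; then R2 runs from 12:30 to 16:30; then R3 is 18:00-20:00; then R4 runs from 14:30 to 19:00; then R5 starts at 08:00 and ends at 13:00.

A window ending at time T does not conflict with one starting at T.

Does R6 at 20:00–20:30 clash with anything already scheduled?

R1: ends 08:00 at or before R6 starts 20:00 → clear.
R5: ends 13:00 at or before R6 starts 20:00 → clear.
R2: ends 16:30 at or before R6 starts 20:00 → clear.
R4: ends 19:00 at or before R6 starts 20:00 → clear.
R3: ends 20:00 at or before R6 starts 20:00 → clear.

No — it doesn't clash with anything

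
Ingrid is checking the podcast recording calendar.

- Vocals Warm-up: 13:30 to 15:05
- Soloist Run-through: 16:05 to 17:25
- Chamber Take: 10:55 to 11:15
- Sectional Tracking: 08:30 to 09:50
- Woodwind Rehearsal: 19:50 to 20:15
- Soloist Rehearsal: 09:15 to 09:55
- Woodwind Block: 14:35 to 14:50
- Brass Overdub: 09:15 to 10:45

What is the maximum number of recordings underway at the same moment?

3

Walk through starts and ends in time order (an end at T is processed before a start at T):
08:30 start Sectional Tracking → 1
09:15 start Brass Overdub → 2
09:15 start Soloist Rehearsal → 3
09:50 end Sectional Tracking → 2
09:55 end Soloist Rehearsal → 1
10:45 end Brass Overdub → 0
10:55 start Chamber Take → 1
11:15 end Chamber Take → 0
13:30 start Vocals Warm-up → 1
14:35 start Woodwind Block → 2
14:50 end Woodwind Block → 1
15:05 end Vocals Warm-up → 0
16:05 start Soloist Run-through → 1
17:25 end Soloist Run-through → 0
19:50 start Woodwind Rehearsal → 1
20:15 end Woodwind Rehearsal → 0
Peak is 3, at 09:15 (Brass Overdub, Sectional Tracking, Soloist Rehearsal).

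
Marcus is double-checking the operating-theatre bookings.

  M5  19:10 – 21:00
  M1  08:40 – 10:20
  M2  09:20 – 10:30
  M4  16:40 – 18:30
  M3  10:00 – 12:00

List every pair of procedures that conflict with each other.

Check each pair: they overlap iff neither finishes before the other starts.
Sorted by start: M1, M2, M3, M4, M5.
M2 starts before M1 ends → M1 and M2 overlap.
M3 starts before M1 ends → M1 and M3 overlap.
M4 starts after M1 ends — done with M1.
M3 starts before M2 ends → M2 and M3 overlap.
M4 starts after M2 ends — done with M2.
M4 starts after M3 ends — done with M3.
M5 starts after M4 ends.

M1 & M2, M1 & M3, M2 & M3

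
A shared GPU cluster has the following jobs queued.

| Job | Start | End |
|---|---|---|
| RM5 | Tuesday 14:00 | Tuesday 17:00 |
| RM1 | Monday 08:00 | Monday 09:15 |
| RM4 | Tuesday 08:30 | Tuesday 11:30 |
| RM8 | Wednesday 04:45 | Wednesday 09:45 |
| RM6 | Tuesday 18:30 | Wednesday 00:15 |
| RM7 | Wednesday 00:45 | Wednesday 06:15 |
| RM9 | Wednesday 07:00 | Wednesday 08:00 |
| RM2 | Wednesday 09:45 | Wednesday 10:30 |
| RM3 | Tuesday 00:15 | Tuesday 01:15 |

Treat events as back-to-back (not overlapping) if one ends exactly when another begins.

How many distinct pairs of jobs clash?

Sorted by start: RM1, RM3, RM4, RM5, RM6, RM7, RM8, RM9, RM2.
RM3 starts after RM1 ends, so nothing later overlaps RM1 either.
RM4 starts after RM3 ends, so nothing later overlaps RM3 either.
RM5 starts after RM4 ends, so nothing later overlaps RM4 either.
RM6 starts after RM5 ends, so nothing later overlaps RM5 either.
RM7 starts after RM6 ends, so nothing later overlaps RM6 either.
RM8 starts before RM7 ends → RM7 and RM8 overlap.
RM9 starts after RM7 ends, so nothing later overlaps RM7 either.
RM9 starts before RM8 ends → RM8 and RM9 overlap.
RM2 starts exactly when RM8 ends (back-to-back, no overlap).
RM2 starts after RM9 ends.
Overlapping pairs: RM7 & RM8, RM8 & RM9 — 2 in total.

2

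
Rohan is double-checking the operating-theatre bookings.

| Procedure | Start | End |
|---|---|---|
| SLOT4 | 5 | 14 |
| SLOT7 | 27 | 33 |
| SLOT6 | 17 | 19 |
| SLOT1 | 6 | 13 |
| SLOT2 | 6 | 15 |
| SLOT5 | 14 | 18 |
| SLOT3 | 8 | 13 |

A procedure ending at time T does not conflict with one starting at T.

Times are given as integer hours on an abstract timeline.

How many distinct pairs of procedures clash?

Check each pair: they overlap iff neither finishes before the other starts.
Sorted by start: SLOT4, SLOT1, SLOT2, SLOT3, SLOT5, SLOT6, SLOT7.
SLOT1 starts before SLOT4 ends → SLOT4 and SLOT1 overlap.
SLOT2 starts before SLOT4 ends → SLOT4 and SLOT2 overlap.
SLOT3 starts before SLOT4 ends → SLOT4 and SLOT3 overlap.
SLOT5 starts exactly when SLOT4 ends (back-to-back, no overlap), so nothing later overlaps SLOT4 either.
SLOT2 starts before SLOT1 ends → SLOT1 and SLOT2 overlap.
SLOT3 starts before SLOT1 ends → SLOT1 and SLOT3 overlap.
SLOT5 starts after SLOT1 ends, so nothing later overlaps SLOT1 either.
SLOT3 starts before SLOT2 ends → SLOT2 and SLOT3 overlap.
SLOT5 starts before SLOT2 ends → SLOT2 and SLOT5 overlap.
SLOT6 starts after SLOT2 ends, so nothing later overlaps SLOT2 either.
SLOT5 starts after SLOT3 ends, so nothing later overlaps SLOT3 either.
SLOT6 starts before SLOT5 ends → SLOT5 and SLOT6 overlap.
SLOT7 starts after SLOT5 ends.
SLOT7 starts after SLOT6 ends.
Overlapping pairs: SLOT1 & SLOT2, SLOT1 & SLOT3, SLOT1 & SLOT4, SLOT2 & SLOT3, SLOT2 & SLOT4, SLOT2 & SLOT5, SLOT3 & SLOT4, SLOT5 & SLOT6 — 8 in total.

8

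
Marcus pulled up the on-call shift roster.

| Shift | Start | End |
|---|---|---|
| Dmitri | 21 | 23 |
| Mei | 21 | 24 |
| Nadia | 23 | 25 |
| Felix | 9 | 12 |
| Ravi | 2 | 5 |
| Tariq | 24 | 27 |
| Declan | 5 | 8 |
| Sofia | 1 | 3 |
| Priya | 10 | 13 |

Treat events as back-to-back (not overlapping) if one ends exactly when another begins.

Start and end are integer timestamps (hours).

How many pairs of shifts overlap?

5

Check each pair: they overlap iff neither finishes before the other starts.
Sorted by start: Sofia, Ravi, Declan, Felix, Priya, Dmitri, Mei, Nadia, Tariq.
Ravi starts before Sofia ends → Sofia and Ravi overlap.
Declan starts after Sofia ends; Sofia is clear from here.
Declan starts exactly when Ravi ends (back-to-back, no overlap); Ravi is clear from here.
Felix starts after Declan ends; Declan is clear from here.
Priya starts before Felix ends → Felix and Priya overlap.
Dmitri starts after Felix ends; Felix is clear from here.
Dmitri starts after Priya ends; Priya is clear from here.
Mei starts before Dmitri ends → Dmitri and Mei overlap.
Nadia starts exactly when Dmitri ends (back-to-back, no overlap); Dmitri is clear from here.
Nadia starts before Mei ends → Mei and Nadia overlap.
Tariq starts exactly when Mei ends (back-to-back, no overlap).
Tariq starts before Nadia ends → Nadia and Tariq overlap.
Overlapping pairs: Dmitri & Mei, Felix & Priya, Mei & Nadia, Nadia & Tariq, Ravi & Sofia — 5 in total.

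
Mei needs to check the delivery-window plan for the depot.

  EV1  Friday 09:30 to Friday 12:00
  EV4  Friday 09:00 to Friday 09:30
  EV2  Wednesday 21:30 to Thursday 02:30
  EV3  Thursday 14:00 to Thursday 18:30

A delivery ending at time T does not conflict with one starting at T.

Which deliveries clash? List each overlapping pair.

Check each pair: they overlap iff neither finishes before the other starts.
Sorted by start: EV2, EV3, EV4, EV1.
EV3 starts after EV2 ends; EV2 is clear from here.
EV4 starts after EV3 ends; EV3 is clear from here.
EV1 starts exactly when EV4 ends (back-to-back, no overlap).

no conflicts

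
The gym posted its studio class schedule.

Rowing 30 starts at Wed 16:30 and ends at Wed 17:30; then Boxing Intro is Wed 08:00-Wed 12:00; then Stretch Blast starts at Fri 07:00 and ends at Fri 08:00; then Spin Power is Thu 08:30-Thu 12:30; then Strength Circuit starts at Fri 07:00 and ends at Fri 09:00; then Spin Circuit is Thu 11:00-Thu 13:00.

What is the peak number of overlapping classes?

Sort all start/end points and keep a running count:
Wed 08:00 start Boxing Intro → 1
Wed 12:00 end Boxing Intro → 0
Wed 16:30 start Rowing 30 → 1
Wed 17:30 end Rowing 30 → 0
Thu 08:30 start Spin Power → 1
Thu 11:00 start Spin Circuit → 2
Thu 12:30 end Spin Power → 1
Thu 13:00 end Spin Circuit → 0
Fri 07:00 start Strength Circuit → 1
Fri 07:00 start Stretch Blast → 2
Fri 08:00 end Stretch Blast → 1
Fri 09:00 end Strength Circuit → 0
Peak is 2, at Thu 11:00 (Spin Circuit, Spin Power).

2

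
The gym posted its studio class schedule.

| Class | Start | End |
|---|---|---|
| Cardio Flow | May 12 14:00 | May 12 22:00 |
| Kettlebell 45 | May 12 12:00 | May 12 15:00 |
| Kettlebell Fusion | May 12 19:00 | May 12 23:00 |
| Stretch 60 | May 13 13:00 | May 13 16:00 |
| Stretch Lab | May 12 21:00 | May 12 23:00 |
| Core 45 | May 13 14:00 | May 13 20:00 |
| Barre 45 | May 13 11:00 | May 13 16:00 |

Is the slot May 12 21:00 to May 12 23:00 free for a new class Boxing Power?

No — it overlaps Cardio Flow, Kettlebell Fusion, Stretch Lab

Kettlebell 45: ends May 12 15:00 at or before Boxing Power starts May 12 21:00 → clear.
Cardio Flow: starts May 12 14:00 before Boxing Power ends May 12 23:00, and ends May 12 22:00 after Boxing Power starts May 12 21:00 → overlap.
Kettlebell Fusion: starts May 12 19:00 before Boxing Power ends May 12 23:00, and ends May 12 23:00 after Boxing Power starts May 12 21:00 → overlap.
Stretch Lab: starts May 12 21:00 before Boxing Power ends May 12 23:00, and ends May 12 23:00 after Boxing Power starts May 12 21:00 → overlap.
Barre 45: starts May 13 11:00 at or after Boxing Power ends May 12 23:00 → clear.
Stretch 60: starts May 13 13:00 at or after Boxing Power ends May 12 23:00 → clear.
Core 45: starts May 13 14:00 at or after Boxing Power ends May 12 23:00 → clear.
Boxing Power overlaps Cardio Flow, Stretch Lab, Kettlebell Fusion.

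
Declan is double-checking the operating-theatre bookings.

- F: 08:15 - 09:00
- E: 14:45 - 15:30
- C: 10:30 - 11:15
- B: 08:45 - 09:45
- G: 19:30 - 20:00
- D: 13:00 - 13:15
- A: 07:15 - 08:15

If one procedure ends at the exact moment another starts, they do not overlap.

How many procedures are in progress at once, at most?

Walk through starts and ends in time order (an end at T is processed before a start at T):
07:15 start A → 1
08:15 end A → 0
08:15 start F → 1
08:45 start B → 2
09:00 end F → 1
09:45 end B → 0
10:30 start C → 1
11:15 end C → 0
13:00 start D → 1
13:15 end D → 0
14:45 start E → 1
15:30 end E → 0
19:30 start G → 1
20:00 end G → 0
Peak is 2, at 08:45 (B, F).

2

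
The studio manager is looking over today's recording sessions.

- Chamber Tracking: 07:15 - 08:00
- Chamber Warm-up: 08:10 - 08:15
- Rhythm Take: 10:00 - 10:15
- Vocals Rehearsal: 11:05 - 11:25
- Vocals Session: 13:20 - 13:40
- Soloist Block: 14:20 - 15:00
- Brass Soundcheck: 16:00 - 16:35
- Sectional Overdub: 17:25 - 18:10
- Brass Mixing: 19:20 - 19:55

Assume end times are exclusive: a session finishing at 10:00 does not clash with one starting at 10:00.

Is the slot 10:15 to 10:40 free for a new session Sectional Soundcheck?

Yes — the slot is free

Chamber Tracking: ends 08:00 at or before Sectional Soundcheck starts 10:15 → clear.
Chamber Warm-up: ends 08:15 at or before Sectional Soundcheck starts 10:15 → clear.
Rhythm Take: ends 10:15 at or before Sectional Soundcheck starts 10:15 → clear.
Vocals Rehearsal: starts 11:05 at or after Sectional Soundcheck ends 10:40 → clear.
Vocals Session: starts 13:20 at or after Sectional Soundcheck ends 10:40 → clear.
Soloist Block: starts 14:20 at or after Sectional Soundcheck ends 10:40 → clear.
Brass Soundcheck: starts 16:00 at or after Sectional Soundcheck ends 10:40 → clear.
Sectional Overdub: starts 17:25 at or after Sectional Soundcheck ends 10:40 → clear.
Brass Mixing: starts 19:20 at or after Sectional Soundcheck ends 10:40 → clear.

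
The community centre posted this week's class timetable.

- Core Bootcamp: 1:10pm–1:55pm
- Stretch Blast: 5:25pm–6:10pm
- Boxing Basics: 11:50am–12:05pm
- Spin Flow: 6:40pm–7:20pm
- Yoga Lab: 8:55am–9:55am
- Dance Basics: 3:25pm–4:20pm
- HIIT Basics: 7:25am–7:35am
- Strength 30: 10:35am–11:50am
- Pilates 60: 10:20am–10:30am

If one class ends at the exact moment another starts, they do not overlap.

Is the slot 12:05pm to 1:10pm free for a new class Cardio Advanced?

HIIT Basics: ends 7:35am at or before Cardio Advanced starts 12:05pm → clear.
Yoga Lab: ends 9:55am at or before Cardio Advanced starts 12:05pm → clear.
Pilates 60: ends 10:30am at or before Cardio Advanced starts 12:05pm → clear.
Strength 30: ends 11:50am at or before Cardio Advanced starts 12:05pm → clear.
Boxing Basics: ends 12:05pm at or before Cardio Advanced starts 12:05pm → clear.
Core Bootcamp: starts 1:10pm at or after Cardio Advanced ends 1:10pm → clear.
Dance Basics: starts 3:25pm at or after Cardio Advanced ends 1:10pm → clear.
Stretch Blast: starts 5:25pm at or after Cardio Advanced ends 1:10pm → clear.
Spin Flow: starts 6:40pm at or after Cardio Advanced ends 1:10pm → clear.

Yes — the slot is free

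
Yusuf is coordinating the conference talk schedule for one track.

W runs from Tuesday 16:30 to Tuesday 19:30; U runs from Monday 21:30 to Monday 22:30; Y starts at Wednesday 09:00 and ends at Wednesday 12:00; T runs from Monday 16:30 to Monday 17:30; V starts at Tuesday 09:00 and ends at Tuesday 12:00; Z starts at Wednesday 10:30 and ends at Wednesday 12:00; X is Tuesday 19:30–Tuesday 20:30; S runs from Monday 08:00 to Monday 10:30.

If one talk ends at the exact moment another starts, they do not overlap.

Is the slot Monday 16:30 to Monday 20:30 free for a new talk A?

S: ends Monday 10:30 at or before A starts Monday 16:30 → clear.
T: starts Monday 16:30 before A ends Monday 20:30, and ends Monday 17:30 after A starts Monday 16:30 → overlap.
U: starts Monday 21:30 at or after A ends Monday 20:30 → clear.
V: starts Tuesday 09:00 at or after A ends Monday 20:30 → clear.
W: starts Tuesday 16:30 at or after A ends Monday 20:30 → clear.
X: starts Tuesday 19:30 at or after A ends Monday 20:30 → clear.
Y: starts Wednesday 09:00 at or after A ends Monday 20:30 → clear.
Z: starts Wednesday 10:30 at or after A ends Monday 20:30 → clear.
A overlaps T.

No — it overlaps T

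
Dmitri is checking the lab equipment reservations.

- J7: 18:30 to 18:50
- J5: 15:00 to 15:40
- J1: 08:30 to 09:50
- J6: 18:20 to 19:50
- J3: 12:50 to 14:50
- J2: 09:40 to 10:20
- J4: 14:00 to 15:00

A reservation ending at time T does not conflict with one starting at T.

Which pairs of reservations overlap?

Check each pair: they overlap iff neither finishes before the other starts.
Sorted by start: J1, J2, J3, J4, J5, J6, J7.
J2 starts before J1 ends → J1 and J2 overlap.
J3 starts after J1 ends, so nothing later overlaps J1 either.
J3 starts after J2 ends, so nothing later overlaps J2 either.
J4 starts before J3 ends → J3 and J4 overlap.
J5 starts after J3 ends, so nothing later overlaps J3 either.
J5 starts exactly when J4 ends (back-to-back, no overlap), so nothing later overlaps J4 either.
J6 starts after J5 ends, so nothing later overlaps J5 either.
J7 starts before J6 ends → J6 and J7 overlap.

J1 & J2, J3 & J4, J6 & J7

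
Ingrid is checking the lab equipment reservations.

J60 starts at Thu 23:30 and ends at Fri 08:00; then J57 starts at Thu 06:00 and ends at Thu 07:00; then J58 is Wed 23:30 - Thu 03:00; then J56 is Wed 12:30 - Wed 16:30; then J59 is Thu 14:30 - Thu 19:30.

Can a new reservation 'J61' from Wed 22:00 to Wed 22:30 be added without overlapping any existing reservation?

J56: ends Wed 16:30 at or before J61 starts Wed 22:00 → clear.
J58: starts Wed 23:30 at or after J61 ends Wed 22:30 → clear.
J57: starts Thu 06:00 at or after J61 ends Wed 22:30 → clear.
J59: starts Thu 14:30 at or after J61 ends Wed 22:30 → clear.
J60: starts Thu 23:30 at or after J61 ends Wed 22:30 → clear.

Yes — the slot is free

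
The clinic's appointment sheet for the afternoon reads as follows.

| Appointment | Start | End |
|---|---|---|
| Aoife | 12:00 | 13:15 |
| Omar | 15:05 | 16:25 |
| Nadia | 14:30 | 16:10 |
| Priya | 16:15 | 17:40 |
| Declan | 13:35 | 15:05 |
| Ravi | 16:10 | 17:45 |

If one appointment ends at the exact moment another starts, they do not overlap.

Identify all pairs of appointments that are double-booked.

Declan & Nadia, Nadia & Omar, Omar & Priya, Omar & Ravi, Priya & Ravi

Two intervals overlap when each starts before the other ends.
Sorted by start: Aoife, Declan, Nadia, Omar, Ravi, Priya.
Declan starts after Aoife ends, so Aoife has no further overlaps.
Nadia starts before Declan ends → Declan and Nadia overlap.
Omar starts exactly when Declan ends (back-to-back, no overlap), so Declan has no further overlaps.
Omar starts before Nadia ends → Nadia and Omar overlap.
Ravi starts exactly when Nadia ends (back-to-back, no overlap), so Nadia has no further overlaps.
Ravi starts before Omar ends → Omar and Ravi overlap.
Priya starts before Omar ends → Omar and Priya overlap.
Priya starts before Ravi ends → Ravi and Priya overlap.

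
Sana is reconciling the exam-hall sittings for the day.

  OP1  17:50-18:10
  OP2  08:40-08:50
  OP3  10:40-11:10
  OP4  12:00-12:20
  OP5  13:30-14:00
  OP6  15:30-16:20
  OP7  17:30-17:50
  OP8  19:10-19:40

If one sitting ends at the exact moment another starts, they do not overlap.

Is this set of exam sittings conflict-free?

Sorted by start: OP2, OP3, OP4, OP5, OP6, OP7, OP1, OP8.
OP3 starts after OP2 ends, so nothing later overlaps OP2 either.
OP4 starts after OP3 ends, so nothing later overlaps OP3 either.
OP5 starts after OP4 ends, so nothing later overlaps OP4 either.
OP6 starts after OP5 ends, so nothing later overlaps OP5 either.
OP7 starts after OP6 ends, so nothing later overlaps OP6 either.
OP1 starts exactly when OP7 ends (back-to-back, no overlap), so nothing later overlaps OP7 either.
OP8 starts after OP1 ends.
Every pair is clear; the schedule has no overlaps.

Yes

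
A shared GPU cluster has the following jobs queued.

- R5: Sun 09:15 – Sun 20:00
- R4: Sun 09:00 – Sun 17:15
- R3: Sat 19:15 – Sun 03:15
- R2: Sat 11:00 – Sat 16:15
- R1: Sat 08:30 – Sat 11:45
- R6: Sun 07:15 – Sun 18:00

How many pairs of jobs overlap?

4

Sorted by start: R1, R2, R3, R6, R4, R5.
R2 starts before R1 ends → R1 and R2 overlap.
R3 starts after R1 ends; R1 is clear from here.
R3 starts after R2 ends; R2 is clear from here.
R6 starts after R3 ends; R3 is clear from here.
R4 starts before R6 ends → R6 and R4 overlap.
R5 starts before R6 ends → R6 and R5 overlap.
R5 starts before R4 ends → R4 and R5 overlap.
Overlapping pairs: R1 & R2, R4 & R5, R4 & R6, R5 & R6 — 4 in total.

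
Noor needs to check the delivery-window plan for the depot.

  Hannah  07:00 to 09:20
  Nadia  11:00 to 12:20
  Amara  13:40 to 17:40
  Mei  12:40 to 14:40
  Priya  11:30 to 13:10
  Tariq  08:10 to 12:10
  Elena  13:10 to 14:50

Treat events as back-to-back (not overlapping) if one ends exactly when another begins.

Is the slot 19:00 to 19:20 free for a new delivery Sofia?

Yes — the slot is free

Hannah: ends 09:20 at or before Sofia starts 19:00 → clear.
Tariq: ends 12:10 at or before Sofia starts 19:00 → clear.
Nadia: ends 12:20 at or before Sofia starts 19:00 → clear.
Priya: ends 13:10 at or before Sofia starts 19:00 → clear.
Mei: ends 14:40 at or before Sofia starts 19:00 → clear.
Elena: ends 14:50 at or before Sofia starts 19:00 → clear.
Amara: ends 17:40 at or before Sofia starts 19:00 → clear.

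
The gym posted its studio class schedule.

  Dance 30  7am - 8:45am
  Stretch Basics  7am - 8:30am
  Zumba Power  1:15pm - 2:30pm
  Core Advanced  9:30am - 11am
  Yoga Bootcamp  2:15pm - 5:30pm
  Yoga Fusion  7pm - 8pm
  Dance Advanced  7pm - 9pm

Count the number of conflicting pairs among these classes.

Sorted by start: Dance 30, Stretch Basics, Core Advanced, Zumba Power, Yoga Bootcamp, Yoga Fusion, Dance Advanced.
Stretch Basics starts before Dance 30 ends → Dance 30 and Stretch Basics overlap.
Core Advanced starts after Dance 30 ends, so nothing later overlaps Dance 30 either.
Core Advanced starts after Stretch Basics ends, so nothing later overlaps Stretch Basics either.
Zumba Power starts after Core Advanced ends, so nothing later overlaps Core Advanced either.
Yoga Bootcamp starts before Zumba Power ends → Zumba Power and Yoga Bootcamp overlap.
Yoga Fusion starts after Zumba Power ends, so nothing later overlaps Zumba Power either.
Yoga Fusion starts after Yoga Bootcamp ends, so nothing later overlaps Yoga Bootcamp either.
Dance Advanced starts before Yoga Fusion ends → Yoga Fusion and Dance Advanced overlap.
Overlapping pairs: Dance 30 & Stretch Basics, Dance Advanced & Yoga Fusion, Yoga Bootcamp & Zumba Power — 3 in total.

3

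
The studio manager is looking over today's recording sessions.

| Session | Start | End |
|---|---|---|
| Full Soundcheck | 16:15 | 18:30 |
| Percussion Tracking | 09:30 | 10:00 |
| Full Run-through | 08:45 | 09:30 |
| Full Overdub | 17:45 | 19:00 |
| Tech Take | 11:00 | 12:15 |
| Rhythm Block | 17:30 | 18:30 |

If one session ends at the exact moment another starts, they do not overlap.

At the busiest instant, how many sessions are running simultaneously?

3

Sort all start/end points and keep a running count:
08:45 start Full Run-through → 1
09:30 end Full Run-through → 0
09:30 start Percussion Tracking → 1
10:00 end Percussion Tracking → 0
11:00 start Tech Take → 1
12:15 end Tech Take → 0
16:15 start Full Soundcheck → 1
17:30 start Rhythm Block → 2
17:45 start Full Overdub → 3
18:30 end Full Soundcheck → 2
18:30 end Rhythm Block → 1
19:00 end Full Overdub → 0
Peak is 3, at 17:45 (Full Overdub, Full Soundcheck, Rhythm Block).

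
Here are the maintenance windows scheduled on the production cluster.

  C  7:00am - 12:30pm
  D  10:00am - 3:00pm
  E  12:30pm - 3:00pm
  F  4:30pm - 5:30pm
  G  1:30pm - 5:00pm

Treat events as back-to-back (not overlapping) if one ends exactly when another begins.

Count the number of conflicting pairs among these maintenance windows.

5

Sorted by start: C, D, E, G, F.
D starts before C ends → C and D overlap.
E starts exactly when C ends (back-to-back, no overlap), so C has no further overlaps.
E starts before D ends → D and E overlap.
G starts before D ends → D and G overlap.
F starts after D ends.
G starts before E ends → E and G overlap.
F starts after E ends.
F starts before G ends → G and F overlap.
Overlapping pairs: C & D, D & E, D & G, E & G, F & G — 5 in total.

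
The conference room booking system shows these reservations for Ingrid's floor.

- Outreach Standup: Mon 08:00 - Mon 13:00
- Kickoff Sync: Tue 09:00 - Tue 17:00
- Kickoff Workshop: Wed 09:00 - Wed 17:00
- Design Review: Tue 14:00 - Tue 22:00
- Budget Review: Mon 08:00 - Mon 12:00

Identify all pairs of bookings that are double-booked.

Sorted by start: Budget Review, Outreach Standup, Kickoff Sync, Design Review, Kickoff Workshop.
Outreach Standup starts before Budget Review ends → Budget Review and Outreach Standup overlap.
Kickoff Sync starts after Budget Review ends, so nothing later overlaps Budget Review either.
Kickoff Sync starts after Outreach Standup ends, so nothing later overlaps Outreach Standup either.
Design Review starts before Kickoff Sync ends → Kickoff Sync and Design Review overlap.
Kickoff Workshop starts after Kickoff Sync ends.
Kickoff Workshop starts after Design Review ends.

Budget Review & Outreach Standup, Design Review & Kickoff Sync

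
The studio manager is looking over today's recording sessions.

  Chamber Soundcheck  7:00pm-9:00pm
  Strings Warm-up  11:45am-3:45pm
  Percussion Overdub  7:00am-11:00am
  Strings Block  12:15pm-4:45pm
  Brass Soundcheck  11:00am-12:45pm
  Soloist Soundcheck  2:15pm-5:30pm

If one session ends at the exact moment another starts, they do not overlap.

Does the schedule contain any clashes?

Yes

Sorted by start: Percussion Overdub, Brass Soundcheck, Strings Warm-up, Strings Block, Soloist Soundcheck, Chamber Soundcheck.
Brass Soundcheck starts exactly when Percussion Overdub ends (back-to-back, no overlap), so nothing later overlaps Percussion Overdub either.
Strings Warm-up starts before Brass Soundcheck ends → Brass Soundcheck and Strings Warm-up overlap.
That's a conflict, so the schedule is not conflict-free.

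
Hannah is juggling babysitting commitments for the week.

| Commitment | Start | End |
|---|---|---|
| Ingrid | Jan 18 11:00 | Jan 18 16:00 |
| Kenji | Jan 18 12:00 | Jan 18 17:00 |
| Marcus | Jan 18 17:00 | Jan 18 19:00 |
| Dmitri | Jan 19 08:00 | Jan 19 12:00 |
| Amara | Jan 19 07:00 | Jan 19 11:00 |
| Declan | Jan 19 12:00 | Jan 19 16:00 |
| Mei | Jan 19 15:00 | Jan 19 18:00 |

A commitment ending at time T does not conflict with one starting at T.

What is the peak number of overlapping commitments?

Sort all start/end points and keep a running count:
Jan 18 11:00 start Ingrid → 1
Jan 18 12:00 start Kenji → 2
Jan 18 16:00 end Ingrid → 1
Jan 18 17:00 end Kenji → 0
Jan 18 17:00 start Marcus → 1
Jan 18 19:00 end Marcus → 0
Jan 19 07:00 start Amara → 1
Jan 19 08:00 start Dmitri → 2
Jan 19 11:00 end Amara → 1
Jan 19 12:00 end Dmitri → 0
Jan 19 12:00 start Declan → 1
Jan 19 15:00 start Mei → 2
Jan 19 16:00 end Declan → 1
Jan 19 18:00 end Mei → 0
Peak is 2, at Jan 18 12:00 (Ingrid, Kenji).

2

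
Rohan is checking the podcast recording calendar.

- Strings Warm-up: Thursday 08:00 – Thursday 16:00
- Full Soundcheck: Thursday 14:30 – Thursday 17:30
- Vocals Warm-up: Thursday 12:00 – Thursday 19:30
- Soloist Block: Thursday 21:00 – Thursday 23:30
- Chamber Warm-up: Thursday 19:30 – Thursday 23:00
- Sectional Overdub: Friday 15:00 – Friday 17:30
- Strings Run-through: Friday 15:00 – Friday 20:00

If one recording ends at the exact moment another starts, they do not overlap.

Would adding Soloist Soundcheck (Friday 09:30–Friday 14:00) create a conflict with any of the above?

No — it doesn't clash with anything

Strings Warm-up: ends Thursday 16:00 at or before Soloist Soundcheck starts Friday 09:30 → clear.
Vocals Warm-up: ends Thursday 19:30 at or before Soloist Soundcheck starts Friday 09:30 → clear.
Full Soundcheck: ends Thursday 17:30 at or before Soloist Soundcheck starts Friday 09:30 → clear.
Chamber Warm-up: ends Thursday 23:00 at or before Soloist Soundcheck starts Friday 09:30 → clear.
Soloist Block: ends Thursday 23:30 at or before Soloist Soundcheck starts Friday 09:30 → clear.
Sectional Overdub: starts Friday 15:00 at or after Soloist Soundcheck ends Friday 14:00 → clear.
Strings Run-through: starts Friday 15:00 at or after Soloist Soundcheck ends Friday 14:00 → clear.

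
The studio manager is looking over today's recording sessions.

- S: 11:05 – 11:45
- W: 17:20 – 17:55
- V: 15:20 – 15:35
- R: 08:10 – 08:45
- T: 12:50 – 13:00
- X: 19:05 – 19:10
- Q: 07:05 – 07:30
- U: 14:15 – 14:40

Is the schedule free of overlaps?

Check each pair: they overlap iff neither finishes before the other starts.
Sorted by start: Q, R, S, T, U, V, W, X.
R starts after Q ends; Q is clear from here.
S starts after R ends; R is clear from here.
T starts after S ends; S is clear from here.
U starts after T ends; T is clear from here.
V starts after U ends; U is clear from here.
W starts after V ends; V is clear from here.
X starts after W ends.
Every pair is clear; the schedule has no overlaps.

Yes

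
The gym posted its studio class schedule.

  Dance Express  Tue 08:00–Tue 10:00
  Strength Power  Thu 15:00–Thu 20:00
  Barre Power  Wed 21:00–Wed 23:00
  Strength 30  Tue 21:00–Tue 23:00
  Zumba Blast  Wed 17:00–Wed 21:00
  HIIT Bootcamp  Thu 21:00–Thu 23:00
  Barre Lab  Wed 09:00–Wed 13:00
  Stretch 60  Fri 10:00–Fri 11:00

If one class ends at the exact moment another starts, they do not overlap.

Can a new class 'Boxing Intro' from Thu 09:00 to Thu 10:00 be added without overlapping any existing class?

Dance Express: ends Tue 10:00 at or before Boxing Intro starts Thu 09:00 → clear.
Strength 30: ends Tue 23:00 at or before Boxing Intro starts Thu 09:00 → clear.
Barre Lab: ends Wed 13:00 at or before Boxing Intro starts Thu 09:00 → clear.
Zumba Blast: ends Wed 21:00 at or before Boxing Intro starts Thu 09:00 → clear.
Barre Power: ends Wed 23:00 at or before Boxing Intro starts Thu 09:00 → clear.
Strength Power: starts Thu 15:00 at or after Boxing Intro ends Thu 10:00 → clear.
HIIT Bootcamp: starts Thu 21:00 at or after Boxing Intro ends Thu 10:00 → clear.
Stretch 60: starts Fri 10:00 at or after Boxing Intro ends Thu 10:00 → clear.

Yes — the slot is free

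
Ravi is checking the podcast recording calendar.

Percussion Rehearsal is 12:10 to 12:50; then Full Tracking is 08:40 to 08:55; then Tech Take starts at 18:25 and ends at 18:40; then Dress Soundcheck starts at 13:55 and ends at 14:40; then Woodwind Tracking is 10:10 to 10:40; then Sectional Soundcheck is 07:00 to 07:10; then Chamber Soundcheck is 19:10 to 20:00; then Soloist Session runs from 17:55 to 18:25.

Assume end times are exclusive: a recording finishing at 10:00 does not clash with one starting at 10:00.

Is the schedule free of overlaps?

Yes

Sorted by start: Sectional Soundcheck, Full Tracking, Woodwind Tracking, Percussion Rehearsal, Dress Soundcheck, Soloist Session, Tech Take, Chamber Soundcheck.
Full Tracking starts after Sectional Soundcheck ends, so nothing later overlaps Sectional Soundcheck either.
Woodwind Tracking starts after Full Tracking ends, so nothing later overlaps Full Tracking either.
Percussion Rehearsal starts after Woodwind Tracking ends, so nothing later overlaps Woodwind Tracking either.
Dress Soundcheck starts after Percussion Rehearsal ends, so nothing later overlaps Percussion Rehearsal either.
Soloist Session starts after Dress Soundcheck ends, so nothing later overlaps Dress Soundcheck either.
Tech Take starts exactly when Soloist Session ends (back-to-back, no overlap), so nothing later overlaps Soloist Session either.
Chamber Soundcheck starts after Tech Take ends.
Every pair is clear; the schedule has no overlaps.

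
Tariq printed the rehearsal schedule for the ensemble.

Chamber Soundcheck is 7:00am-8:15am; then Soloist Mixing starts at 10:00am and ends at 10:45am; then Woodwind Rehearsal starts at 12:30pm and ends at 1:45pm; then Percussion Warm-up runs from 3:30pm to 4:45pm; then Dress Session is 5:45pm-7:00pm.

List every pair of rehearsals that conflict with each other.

Two intervals overlap when each starts before the other ends.
Sorted by start: Chamber Soundcheck, Soloist Mixing, Woodwind Rehearsal, Percussion Warm-up, Dress Session.
Soloist Mixing starts after Chamber Soundcheck ends, so Chamber Soundcheck has no further overlaps.
Woodwind Rehearsal starts after Soloist Mixing ends, so Soloist Mixing has no further overlaps.
Percussion Warm-up starts after Woodwind Rehearsal ends, so Woodwind Rehearsal has no further overlaps.
Dress Session starts after Percussion Warm-up ends.

no overlapping pairs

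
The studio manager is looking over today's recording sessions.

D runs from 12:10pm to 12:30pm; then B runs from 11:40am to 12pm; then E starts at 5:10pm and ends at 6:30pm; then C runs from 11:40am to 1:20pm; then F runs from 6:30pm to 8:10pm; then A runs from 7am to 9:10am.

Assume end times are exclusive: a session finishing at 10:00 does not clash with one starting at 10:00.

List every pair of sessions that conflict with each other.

B & C, C & D

Sorted by start: A, B, C, D, E, F.
B starts after A ends, so A has no further overlaps.
C starts before B ends → B and C overlap.
D starts after B ends, so B has no further overlaps.
D starts before C ends → C and D overlap.
E starts after C ends, so C has no further overlaps.
E starts after D ends, so D has no further overlaps.
F starts exactly when E ends (back-to-back, no overlap).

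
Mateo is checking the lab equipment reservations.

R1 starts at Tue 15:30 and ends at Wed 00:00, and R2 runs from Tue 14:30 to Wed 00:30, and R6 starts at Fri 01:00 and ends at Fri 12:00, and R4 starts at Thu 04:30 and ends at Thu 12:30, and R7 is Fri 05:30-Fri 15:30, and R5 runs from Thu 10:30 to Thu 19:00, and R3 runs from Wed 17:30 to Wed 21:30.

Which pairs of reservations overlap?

Two intervals overlap when each starts before the other ends.
Sorted by start: R2, R1, R3, R4, R5, R6, R7.
R1 starts before R2 ends → R2 and R1 overlap.
R3 starts after R2 ends, so nothing later overlaps R2 either.
R3 starts after R1 ends, so nothing later overlaps R1 either.
R4 starts after R3 ends, so nothing later overlaps R3 either.
R5 starts before R4 ends → R4 and R5 overlap.
R6 starts after R4 ends, so nothing later overlaps R4 either.
R6 starts after R5 ends, so nothing later overlaps R5 either.
R7 starts before R6 ends → R6 and R7 overlap.

R1 & R2, R4 & R5, R6 & R7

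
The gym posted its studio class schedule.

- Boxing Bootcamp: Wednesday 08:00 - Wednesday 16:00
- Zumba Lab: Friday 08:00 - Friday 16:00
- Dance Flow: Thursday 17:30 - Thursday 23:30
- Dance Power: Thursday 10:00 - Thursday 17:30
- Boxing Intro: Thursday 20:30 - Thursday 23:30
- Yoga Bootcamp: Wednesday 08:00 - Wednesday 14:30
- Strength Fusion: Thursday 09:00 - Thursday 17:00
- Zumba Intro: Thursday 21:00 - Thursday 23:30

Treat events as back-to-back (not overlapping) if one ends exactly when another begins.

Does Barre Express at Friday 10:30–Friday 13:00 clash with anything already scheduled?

Yes — it overlaps Zumba Lab

Boxing Bootcamp: ends Wednesday 16:00 at or before Barre Express starts Friday 10:30 → clear.
Yoga Bootcamp: ends Wednesday 14:30 at or before Barre Express starts Friday 10:30 → clear.
Strength Fusion: ends Thursday 17:00 at or before Barre Express starts Friday 10:30 → clear.
Dance Power: ends Thursday 17:30 at or before Barre Express starts Friday 10:30 → clear.
Dance Flow: ends Thursday 23:30 at or before Barre Express starts Friday 10:30 → clear.
Boxing Intro: ends Thursday 23:30 at or before Barre Express starts Friday 10:30 → clear.
Zumba Intro: ends Thursday 23:30 at or before Barre Express starts Friday 10:30 → clear.
Zumba Lab: starts Friday 08:00 before Barre Express ends Friday 13:00, and ends Friday 16:00 after Barre Express starts Friday 10:30 → overlap.
Barre Express overlaps Zumba Lab.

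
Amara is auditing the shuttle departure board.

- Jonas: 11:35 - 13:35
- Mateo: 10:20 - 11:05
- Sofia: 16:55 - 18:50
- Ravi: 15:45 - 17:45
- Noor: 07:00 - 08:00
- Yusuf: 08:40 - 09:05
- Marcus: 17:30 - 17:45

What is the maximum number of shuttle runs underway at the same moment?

Walk through starts and ends in time order (an end at T is processed before a start at T):
07:00 start Noor → 1
08:00 end Noor → 0
08:40 start Yusuf → 1
09:05 end Yusuf → 0
10:20 start Mateo → 1
11:05 end Mateo → 0
11:35 start Jonas → 1
13:35 end Jonas → 0
15:45 start Ravi → 1
16:55 start Sofia → 2
17:30 start Marcus → 3
17:45 end Marcus → 2
17:45 end Ravi → 1
18:50 end Sofia → 0
Peak is 3, at 17:30 (Marcus, Ravi, Sofia).

3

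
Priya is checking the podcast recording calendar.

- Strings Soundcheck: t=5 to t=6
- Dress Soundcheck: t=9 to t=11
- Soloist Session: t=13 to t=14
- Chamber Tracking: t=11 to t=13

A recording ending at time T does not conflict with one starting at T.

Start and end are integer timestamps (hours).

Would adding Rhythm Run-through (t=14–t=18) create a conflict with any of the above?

No — it doesn't clash with anything

Strings Soundcheck: ends t=6 at or before Rhythm Run-through starts t=14 → clear.
Dress Soundcheck: ends t=11 at or before Rhythm Run-through starts t=14 → clear.
Chamber Tracking: ends t=13 at or before Rhythm Run-through starts t=14 → clear.
Soloist Session: ends t=14 at or before Rhythm Run-through starts t=14 → clear.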